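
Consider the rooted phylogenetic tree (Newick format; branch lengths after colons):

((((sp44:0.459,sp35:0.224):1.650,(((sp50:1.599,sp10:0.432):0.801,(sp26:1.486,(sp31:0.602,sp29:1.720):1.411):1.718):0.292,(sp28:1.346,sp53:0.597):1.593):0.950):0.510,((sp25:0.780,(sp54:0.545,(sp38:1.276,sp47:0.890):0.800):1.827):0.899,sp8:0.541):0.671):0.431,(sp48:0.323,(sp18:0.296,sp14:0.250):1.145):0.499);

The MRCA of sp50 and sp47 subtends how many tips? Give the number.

14

The MRCA of sp50 and sp47 is the node subtending (((sp44,sp35),(((sp50,sp10),(sp26,(sp31,sp29))),(sp28,sp53))),((sp25,(sp54,(sp38,sp47))),sp8)).
That clade contains 14 terminal taxa: sp10, sp25, sp26, sp28, sp29, sp31, sp35, sp38, sp44, sp47, sp50, sp53, sp54, sp8.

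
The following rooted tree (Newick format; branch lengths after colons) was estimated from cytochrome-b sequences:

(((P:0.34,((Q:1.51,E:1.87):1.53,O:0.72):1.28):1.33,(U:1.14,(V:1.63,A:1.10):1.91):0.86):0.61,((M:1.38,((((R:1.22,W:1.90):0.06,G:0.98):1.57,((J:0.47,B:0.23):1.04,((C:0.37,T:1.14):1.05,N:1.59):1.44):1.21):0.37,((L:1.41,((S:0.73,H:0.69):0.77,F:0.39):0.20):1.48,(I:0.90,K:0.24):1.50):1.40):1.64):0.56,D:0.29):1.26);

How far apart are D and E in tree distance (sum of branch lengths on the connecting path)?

8.17

The path runs D → … → MRCA → … → E; the MRCA is the root of the tree.
Branch lengths along that path: 0.29 + 1.26 + 0.61 + 1.33 + 1.28 + 1.53 + 1.87 = 8.17.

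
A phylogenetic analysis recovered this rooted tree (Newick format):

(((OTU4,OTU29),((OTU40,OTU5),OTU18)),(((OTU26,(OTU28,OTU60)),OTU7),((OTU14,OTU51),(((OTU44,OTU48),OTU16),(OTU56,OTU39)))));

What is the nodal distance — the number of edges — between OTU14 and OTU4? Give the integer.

7

The MRCA of OTU14 and OTU4 is the root of the tree.
From OTU14 up to that node: 4 branches. From OTU4 up to the same node: 3 branches. Total: 4 + 3 = 7.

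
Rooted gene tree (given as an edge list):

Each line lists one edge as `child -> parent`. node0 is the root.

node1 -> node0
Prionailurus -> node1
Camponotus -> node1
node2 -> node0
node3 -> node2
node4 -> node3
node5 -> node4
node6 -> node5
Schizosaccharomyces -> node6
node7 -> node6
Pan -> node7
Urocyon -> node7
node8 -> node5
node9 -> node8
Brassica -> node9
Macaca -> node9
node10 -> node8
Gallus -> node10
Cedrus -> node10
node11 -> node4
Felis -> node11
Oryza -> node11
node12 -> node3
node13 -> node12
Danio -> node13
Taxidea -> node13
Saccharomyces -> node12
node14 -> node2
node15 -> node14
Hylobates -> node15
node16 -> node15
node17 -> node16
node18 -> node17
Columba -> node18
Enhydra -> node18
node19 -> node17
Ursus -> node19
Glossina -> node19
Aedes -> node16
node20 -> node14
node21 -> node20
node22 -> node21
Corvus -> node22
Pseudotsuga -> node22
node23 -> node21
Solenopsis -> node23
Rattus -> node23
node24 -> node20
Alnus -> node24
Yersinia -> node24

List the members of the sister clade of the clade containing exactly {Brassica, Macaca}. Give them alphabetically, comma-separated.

Cedrus, Gallus

The clade containing exactly {Brassica, Macaca} attaches to the tree at the node subtending ((Brassica,Macaca),(Gallus,Cedrus)).
The other lineage descending from that same node — the sister group — is (Gallus,Cedrus); its 2 tips in alphabetical order are the answer.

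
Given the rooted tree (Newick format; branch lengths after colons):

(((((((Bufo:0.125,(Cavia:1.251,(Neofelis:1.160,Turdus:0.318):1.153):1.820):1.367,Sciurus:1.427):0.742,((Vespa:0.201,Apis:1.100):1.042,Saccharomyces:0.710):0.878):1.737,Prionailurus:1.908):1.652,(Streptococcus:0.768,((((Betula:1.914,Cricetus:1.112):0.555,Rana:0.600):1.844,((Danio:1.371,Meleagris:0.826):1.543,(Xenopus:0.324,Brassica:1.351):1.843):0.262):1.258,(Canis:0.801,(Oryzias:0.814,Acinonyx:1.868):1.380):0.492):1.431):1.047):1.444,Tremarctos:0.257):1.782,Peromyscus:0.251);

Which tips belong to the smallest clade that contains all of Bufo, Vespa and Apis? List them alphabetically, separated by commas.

Tracing Bufo: it sits inside (Bufo,(Cavia,(Neofelis,Turdus))).
Tracing Vespa: it sits inside (Vespa,Apis).
Tracing Apis: it sits inside (Vespa,Apis).
The smallest clade enclosing all 3 is (((Bufo,(Cavia,(Neofelis,Turdus))),Sciurus),((Vespa,Apis),Saccharomyces)); the answer is its 8 terminal taxa in alphabetical order.

Apis, Bufo, Cavia, Neofelis, Saccharomyces, Sciurus, Turdus, Vespa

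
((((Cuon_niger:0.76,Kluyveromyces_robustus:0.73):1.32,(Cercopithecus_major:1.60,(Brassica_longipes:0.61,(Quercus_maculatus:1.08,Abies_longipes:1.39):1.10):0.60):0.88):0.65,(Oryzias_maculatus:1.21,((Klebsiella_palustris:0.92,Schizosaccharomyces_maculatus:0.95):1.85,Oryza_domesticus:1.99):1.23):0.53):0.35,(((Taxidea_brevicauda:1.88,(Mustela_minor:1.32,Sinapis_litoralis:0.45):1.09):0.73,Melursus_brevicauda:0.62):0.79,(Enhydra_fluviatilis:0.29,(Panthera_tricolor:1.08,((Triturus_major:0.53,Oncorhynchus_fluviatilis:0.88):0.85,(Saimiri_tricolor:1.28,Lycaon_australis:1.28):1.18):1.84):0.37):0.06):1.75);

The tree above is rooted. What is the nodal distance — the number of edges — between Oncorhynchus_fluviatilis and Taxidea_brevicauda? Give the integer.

The MRCA of Oncorhynchus_fluviatilis and Taxidea_brevicauda is the node subtending (((Taxidea_brevicauda,(Mustela_minor,Sinapis_litoralis)),Melursus_brevicauda),(Enhydra_fluviatilis,(Panthera_tricolor,((Triturus_major,Oncorhynchus_fluviatilis),(Saimiri_tricolor,Lycaon_australis))))).
From Oncorhynchus_fluviatilis up to that node: 5 branches. From Taxidea_brevicauda up to the same node: 3 branches. Total: 5 + 3 = 8.

8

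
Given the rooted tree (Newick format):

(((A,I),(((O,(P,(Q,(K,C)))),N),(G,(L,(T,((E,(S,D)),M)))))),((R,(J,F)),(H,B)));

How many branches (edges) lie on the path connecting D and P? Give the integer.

11

The MRCA of D and P is the node subtending (((O,(P,(Q,(K,C)))),N),(G,(L,(T,((E,(S,D)),M))))).
From D up to that node: 7 branches. From P up to the same node: 4 branches. Total: 7 + 4 = 11.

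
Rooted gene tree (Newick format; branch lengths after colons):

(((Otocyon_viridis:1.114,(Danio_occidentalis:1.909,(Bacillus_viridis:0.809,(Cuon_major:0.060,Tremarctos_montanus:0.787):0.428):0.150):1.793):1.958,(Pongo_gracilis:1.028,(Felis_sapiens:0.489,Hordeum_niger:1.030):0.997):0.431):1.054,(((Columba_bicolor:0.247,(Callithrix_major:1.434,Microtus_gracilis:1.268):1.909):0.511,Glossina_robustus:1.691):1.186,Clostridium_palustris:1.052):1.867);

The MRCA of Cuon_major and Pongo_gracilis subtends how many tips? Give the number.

The MRCA of Cuon_major and Pongo_gracilis is the node subtending ((Otocyon_viridis,(Danio_occidentalis,(Bacillus_viridis,(Cuon_major,Tremarctos_montanus)))),(Pongo_gracilis,(Felis_sapiens,Hordeum_niger))).
That clade contains 8 terminal taxa: Bacillus_viridis, Cuon_major, Danio_occidentalis, Felis_sapiens, Hordeum_niger, Otocyon_viridis, Pongo_gracilis, Tremarctos_montanus.

8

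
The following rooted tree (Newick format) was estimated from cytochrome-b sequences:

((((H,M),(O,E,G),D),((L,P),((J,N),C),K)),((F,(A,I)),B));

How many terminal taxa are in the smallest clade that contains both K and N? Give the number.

The MRCA of K and N is the node subtending ((L,P),((J,N),C),K).
That clade contains 6 terminal taxa: C, J, K, L, N, P.

6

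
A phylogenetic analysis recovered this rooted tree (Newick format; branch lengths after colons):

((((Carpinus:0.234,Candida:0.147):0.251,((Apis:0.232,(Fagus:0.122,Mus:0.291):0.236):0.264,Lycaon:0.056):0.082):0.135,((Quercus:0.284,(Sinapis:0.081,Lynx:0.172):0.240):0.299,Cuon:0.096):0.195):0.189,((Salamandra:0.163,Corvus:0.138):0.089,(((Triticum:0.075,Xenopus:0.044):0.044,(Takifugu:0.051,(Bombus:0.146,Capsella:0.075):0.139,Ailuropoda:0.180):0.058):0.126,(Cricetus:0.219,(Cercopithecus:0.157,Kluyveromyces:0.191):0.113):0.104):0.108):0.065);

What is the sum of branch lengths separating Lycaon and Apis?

0.552

The path runs Lycaon → … → MRCA → … → Apis; the MRCA is the node subtending ((Apis,(Fagus,Mus)),Lycaon).
Branch lengths along that path: 0.056 + 0.264 + 0.232 = 0.552.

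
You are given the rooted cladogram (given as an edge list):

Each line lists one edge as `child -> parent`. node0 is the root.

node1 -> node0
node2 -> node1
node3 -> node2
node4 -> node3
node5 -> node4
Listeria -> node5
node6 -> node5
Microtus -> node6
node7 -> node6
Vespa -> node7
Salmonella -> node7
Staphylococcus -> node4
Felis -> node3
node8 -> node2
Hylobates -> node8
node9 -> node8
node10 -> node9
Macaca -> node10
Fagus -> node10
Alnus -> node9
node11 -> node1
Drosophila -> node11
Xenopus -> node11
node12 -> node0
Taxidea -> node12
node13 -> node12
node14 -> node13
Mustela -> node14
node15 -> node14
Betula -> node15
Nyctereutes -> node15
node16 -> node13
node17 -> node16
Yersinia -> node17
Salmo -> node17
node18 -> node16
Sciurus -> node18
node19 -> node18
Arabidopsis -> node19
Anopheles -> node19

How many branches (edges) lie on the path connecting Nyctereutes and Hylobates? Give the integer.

The MRCA of Nyctereutes and Hylobates is the root of the tree.
From Nyctereutes up to that node: 5 branches. From Hylobates up to the same node: 4 branches. Total: 5 + 4 = 9.

9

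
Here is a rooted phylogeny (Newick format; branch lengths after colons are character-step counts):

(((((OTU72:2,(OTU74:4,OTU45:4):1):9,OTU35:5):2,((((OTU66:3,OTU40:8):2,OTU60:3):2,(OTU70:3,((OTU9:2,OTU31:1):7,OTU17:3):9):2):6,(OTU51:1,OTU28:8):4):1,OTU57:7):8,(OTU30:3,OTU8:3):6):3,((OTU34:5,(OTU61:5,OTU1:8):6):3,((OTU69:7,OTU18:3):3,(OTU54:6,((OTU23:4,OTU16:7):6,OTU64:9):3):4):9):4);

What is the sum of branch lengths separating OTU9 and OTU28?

38

The path runs OTU9 → … → MRCA → … → OTU28; the MRCA is the node subtending ((((OTU66,OTU40),OTU60),(OTU70,((OTU9,OTU31),OTU17))),(OTU51,OTU28)).
Branch lengths along that path: 2 + 7 + 9 + 2 + 6 + 4 + 8 = 38.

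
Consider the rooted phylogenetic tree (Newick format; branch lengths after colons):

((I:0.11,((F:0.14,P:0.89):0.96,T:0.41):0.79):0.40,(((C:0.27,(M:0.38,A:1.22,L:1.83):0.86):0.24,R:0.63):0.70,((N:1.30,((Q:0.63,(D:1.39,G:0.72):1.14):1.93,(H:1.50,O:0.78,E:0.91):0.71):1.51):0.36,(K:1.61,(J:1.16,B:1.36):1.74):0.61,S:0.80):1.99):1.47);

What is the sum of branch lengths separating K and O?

5.58

The path runs K → … → MRCA → … → O; the MRCA is the node subtending ((N,((Q,(D,G)),(H,O,E))),(K,(J,B)),S).
Branch lengths along that path: 1.61 + 0.61 + 0.36 + 1.51 + 0.71 + 0.78 = 5.58.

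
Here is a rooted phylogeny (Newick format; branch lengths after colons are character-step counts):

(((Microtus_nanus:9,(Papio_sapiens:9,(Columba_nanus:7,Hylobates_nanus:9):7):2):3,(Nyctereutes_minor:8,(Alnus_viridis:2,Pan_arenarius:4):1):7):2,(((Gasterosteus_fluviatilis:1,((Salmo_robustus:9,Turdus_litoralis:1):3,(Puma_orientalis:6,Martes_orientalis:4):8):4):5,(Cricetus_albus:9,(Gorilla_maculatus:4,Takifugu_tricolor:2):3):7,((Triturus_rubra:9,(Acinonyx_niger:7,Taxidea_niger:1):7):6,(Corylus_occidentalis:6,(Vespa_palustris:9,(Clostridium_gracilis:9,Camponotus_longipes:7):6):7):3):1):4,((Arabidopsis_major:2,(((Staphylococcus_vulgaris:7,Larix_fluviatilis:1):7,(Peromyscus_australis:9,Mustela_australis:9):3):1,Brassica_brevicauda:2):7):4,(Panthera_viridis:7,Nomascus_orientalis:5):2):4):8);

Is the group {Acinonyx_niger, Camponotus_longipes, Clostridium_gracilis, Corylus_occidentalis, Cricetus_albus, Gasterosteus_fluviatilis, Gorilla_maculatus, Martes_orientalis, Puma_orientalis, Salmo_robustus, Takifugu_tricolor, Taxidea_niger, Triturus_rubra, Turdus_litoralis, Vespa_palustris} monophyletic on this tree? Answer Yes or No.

Yes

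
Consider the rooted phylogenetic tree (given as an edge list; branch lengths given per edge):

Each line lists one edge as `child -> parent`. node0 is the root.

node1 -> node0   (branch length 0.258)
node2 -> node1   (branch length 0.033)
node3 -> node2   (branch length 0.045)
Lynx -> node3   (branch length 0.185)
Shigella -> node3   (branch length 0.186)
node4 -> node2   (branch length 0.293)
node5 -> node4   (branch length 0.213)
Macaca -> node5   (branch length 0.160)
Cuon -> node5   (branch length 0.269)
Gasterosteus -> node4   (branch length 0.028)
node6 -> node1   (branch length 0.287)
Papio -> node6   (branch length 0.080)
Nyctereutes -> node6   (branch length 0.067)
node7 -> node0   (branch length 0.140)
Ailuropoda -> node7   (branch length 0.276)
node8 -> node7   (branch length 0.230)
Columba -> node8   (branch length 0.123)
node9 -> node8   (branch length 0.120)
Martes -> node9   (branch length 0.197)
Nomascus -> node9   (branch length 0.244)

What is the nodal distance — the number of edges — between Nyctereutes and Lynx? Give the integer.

The MRCA of Nyctereutes and Lynx is the node subtending (((Lynx,Shigella),((Macaca,Cuon),Gasterosteus)),(Papio,Nyctereutes)).
From Nyctereutes up to that node: 2 branches. From Lynx up to the same node: 3 branches. Total: 2 + 3 = 5.

5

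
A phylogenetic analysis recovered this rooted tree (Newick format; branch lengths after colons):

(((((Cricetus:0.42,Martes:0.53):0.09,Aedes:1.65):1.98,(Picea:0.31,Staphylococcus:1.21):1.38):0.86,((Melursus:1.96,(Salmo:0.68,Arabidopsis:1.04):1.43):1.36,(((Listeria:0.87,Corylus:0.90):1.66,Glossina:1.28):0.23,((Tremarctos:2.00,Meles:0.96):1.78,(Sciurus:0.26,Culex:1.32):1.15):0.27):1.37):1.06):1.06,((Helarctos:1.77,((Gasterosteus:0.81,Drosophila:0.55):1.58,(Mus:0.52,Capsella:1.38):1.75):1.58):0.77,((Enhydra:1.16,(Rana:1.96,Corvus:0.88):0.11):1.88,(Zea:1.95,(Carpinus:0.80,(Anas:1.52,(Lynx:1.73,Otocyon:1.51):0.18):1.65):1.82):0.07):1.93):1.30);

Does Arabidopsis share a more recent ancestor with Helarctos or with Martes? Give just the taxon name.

The MRCA of Arabidopsis and Martes subtends ((((Cricetus,Martes),Aedes),(Picea,Staphylococcus)),((Melursus,(Salmo,Arabidopsis)),(((Listeria,Corylus),Glossina),((Tremarctos,Meles),(Sciurus,Culex))))) (15 taxa).
The MRCA of Arabidopsis and Helarctos is the root, subtending the entire tree (28 taxa).
The first is nested inside the second, so Arabidopsis shares a more recent common ancestor with Martes.

Martes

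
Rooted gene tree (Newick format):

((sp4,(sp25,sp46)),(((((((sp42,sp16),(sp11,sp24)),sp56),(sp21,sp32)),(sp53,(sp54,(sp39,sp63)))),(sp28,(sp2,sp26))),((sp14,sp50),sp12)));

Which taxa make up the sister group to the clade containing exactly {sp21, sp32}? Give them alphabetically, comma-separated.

The clade containing exactly {sp21, sp32} attaches to the tree at the node subtending ((((sp42,sp16),(sp11,sp24)),sp56),(sp21,sp32)).
The other lineage descending from that same node — the sister group — is (((sp42,sp16),(sp11,sp24)),sp56); its 5 tips in alphabetical order are the answer.

sp11, sp16, sp24, sp42, sp56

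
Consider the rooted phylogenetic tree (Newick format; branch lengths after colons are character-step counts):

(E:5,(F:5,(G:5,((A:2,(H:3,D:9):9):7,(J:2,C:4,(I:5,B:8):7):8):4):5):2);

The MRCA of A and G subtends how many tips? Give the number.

The MRCA of A and G is the node subtending (G,((A,(H,D)),(J,C,(I,B)))).
That clade contains 8 terminal taxa: A, B, C, D, G, H, I, J.

8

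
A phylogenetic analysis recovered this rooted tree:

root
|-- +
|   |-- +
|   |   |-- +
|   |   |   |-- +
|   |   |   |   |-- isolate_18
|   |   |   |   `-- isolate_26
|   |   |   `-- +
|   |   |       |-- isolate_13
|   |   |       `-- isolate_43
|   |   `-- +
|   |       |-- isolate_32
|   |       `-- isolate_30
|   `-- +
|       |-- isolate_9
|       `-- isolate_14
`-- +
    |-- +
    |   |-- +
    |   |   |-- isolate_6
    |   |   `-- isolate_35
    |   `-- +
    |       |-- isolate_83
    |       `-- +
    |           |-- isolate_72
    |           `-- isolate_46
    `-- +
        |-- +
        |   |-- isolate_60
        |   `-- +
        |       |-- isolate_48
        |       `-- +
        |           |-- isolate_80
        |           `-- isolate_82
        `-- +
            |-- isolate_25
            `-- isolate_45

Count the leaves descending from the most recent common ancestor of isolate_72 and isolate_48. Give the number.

The MRCA of isolate_72 and isolate_48 is the node subtending (((isolate_6,isolate_35),(isolate_83,(isolate_72,isolate_46))),((isolate_60,(isolate_48,(isolate_80,isolate_82))),(isolate_25,isolate_45))).
That clade contains 11 terminal taxa: isolate_25, isolate_35, isolate_45, isolate_46, isolate_48, isolate_6, isolate_60, isolate_72, isolate_80, isolate_82, isolate_83.

11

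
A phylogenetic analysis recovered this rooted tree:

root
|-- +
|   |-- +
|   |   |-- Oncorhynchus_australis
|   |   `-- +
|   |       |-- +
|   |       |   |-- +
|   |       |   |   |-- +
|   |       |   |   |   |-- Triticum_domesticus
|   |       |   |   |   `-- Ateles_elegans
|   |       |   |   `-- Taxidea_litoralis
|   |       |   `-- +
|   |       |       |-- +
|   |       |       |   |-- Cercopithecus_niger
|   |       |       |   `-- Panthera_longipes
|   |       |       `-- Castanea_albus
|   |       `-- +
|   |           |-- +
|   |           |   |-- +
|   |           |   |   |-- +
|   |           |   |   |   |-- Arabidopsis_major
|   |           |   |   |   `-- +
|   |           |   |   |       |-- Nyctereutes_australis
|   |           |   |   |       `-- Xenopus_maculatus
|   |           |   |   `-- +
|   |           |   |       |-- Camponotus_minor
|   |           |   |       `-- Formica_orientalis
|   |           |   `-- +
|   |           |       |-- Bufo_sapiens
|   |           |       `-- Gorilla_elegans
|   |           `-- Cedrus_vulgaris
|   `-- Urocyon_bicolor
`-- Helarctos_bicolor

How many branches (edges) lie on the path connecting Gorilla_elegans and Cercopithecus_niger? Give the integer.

The MRCA of Gorilla_elegans and Cercopithecus_niger is the node subtending ((((Triticum_domesticus,Ateles_elegans),Taxidea_litoralis),((Cercopithecus_niger,Panthera_longipes),Castanea_albus)),((((Arabidopsis_major,(Nyctereutes_australis,Xenopus_maculatus)),(Camponotus_minor,Formica_orientalis)),(Bufo_sapiens,Gorilla_elegans)),Cedrus_vulgaris)).
From Gorilla_elegans up to that node: 4 branches. From Cercopithecus_niger up to the same node: 4 branches. Total: 4 + 4 = 8.

8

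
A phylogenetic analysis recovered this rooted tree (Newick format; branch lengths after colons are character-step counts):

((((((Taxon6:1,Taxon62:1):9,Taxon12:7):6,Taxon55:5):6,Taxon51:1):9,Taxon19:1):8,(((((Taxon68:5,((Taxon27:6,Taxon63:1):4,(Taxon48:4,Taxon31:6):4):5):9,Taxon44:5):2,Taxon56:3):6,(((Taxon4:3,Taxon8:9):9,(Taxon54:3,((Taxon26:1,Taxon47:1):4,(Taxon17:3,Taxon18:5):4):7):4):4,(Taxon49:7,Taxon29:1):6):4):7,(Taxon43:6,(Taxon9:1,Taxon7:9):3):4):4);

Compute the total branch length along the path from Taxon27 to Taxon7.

55

The path runs Taxon27 → … → MRCA → … → Taxon7; the MRCA is the node subtending (((((Taxon68,((Taxon27,Taxon63),(Taxon48,Taxon31))),Taxon44),Taxon56),(((Taxon4,Taxon8),(Taxon54,((Taxon26,Taxon47),(Taxon17,Taxon18)))),(Taxon49,Taxon29))),(Taxon43,(Taxon9,Taxon7))).
Branch lengths along that path: 6 + 4 + 5 + 9 + 2 + 6 + 7 + 4 + 3 + 9 = 55.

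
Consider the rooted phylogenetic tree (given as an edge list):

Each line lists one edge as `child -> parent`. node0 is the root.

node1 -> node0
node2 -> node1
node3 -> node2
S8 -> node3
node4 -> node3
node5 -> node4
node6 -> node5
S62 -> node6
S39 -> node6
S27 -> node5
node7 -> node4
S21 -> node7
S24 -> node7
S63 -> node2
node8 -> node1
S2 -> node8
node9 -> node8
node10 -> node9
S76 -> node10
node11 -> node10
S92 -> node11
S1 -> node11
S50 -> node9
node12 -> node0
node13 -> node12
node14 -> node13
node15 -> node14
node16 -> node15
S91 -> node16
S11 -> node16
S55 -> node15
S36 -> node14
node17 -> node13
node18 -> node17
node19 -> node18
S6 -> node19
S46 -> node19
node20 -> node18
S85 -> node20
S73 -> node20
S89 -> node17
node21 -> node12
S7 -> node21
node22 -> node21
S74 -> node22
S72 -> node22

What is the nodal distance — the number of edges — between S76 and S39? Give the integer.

The MRCA of S76 and S39 is the node subtending (((S8,(((S62,S39),S27),(S21,S24))),S63),(S2,((S76,(S92,S1)),S50))).
From S76 up to that node: 4 branches. From S39 up to the same node: 6 branches. Total: 4 + 6 = 10.

10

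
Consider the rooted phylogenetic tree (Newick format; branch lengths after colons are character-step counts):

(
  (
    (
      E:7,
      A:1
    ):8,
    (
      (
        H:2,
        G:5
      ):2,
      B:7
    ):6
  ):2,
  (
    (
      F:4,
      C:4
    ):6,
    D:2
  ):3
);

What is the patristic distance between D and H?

17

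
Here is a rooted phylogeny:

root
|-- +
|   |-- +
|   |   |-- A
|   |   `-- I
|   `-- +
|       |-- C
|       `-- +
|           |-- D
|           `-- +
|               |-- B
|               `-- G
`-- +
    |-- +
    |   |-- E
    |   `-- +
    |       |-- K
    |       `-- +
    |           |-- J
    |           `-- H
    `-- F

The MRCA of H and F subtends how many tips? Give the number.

The MRCA of H and F is the node subtending ((E,(K,(J,H))),F).
That clade contains 5 terminal taxa: E, F, H, J, K.

5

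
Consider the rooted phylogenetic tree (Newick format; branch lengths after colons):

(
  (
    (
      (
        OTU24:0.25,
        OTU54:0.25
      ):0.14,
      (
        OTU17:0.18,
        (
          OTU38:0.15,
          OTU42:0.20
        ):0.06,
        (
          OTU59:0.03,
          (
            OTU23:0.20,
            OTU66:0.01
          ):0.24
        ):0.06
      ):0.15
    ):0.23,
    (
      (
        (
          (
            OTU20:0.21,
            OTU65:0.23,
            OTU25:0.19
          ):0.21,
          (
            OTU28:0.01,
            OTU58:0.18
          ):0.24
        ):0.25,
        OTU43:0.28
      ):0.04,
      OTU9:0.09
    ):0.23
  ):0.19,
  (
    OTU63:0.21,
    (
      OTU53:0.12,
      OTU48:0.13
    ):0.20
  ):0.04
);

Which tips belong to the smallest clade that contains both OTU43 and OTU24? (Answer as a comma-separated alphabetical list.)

OTU17, OTU20, OTU23, OTU24, OTU25, OTU28, OTU38, OTU42, OTU43, OTU54, OTU58, OTU59, OTU65, OTU66, OTU9

Tracing OTU43: it sits inside (((OTU20,OTU65,OTU25),(OTU28,OTU58)),OTU43).
Tracing OTU24: it sits inside (OTU24,OTU54).
The smallest clade enclosing both is (((OTU24,OTU54),(OTU17,(OTU38,OTU42),(OTU59,(OTU23,OTU66)))),((((OTU20,OTU65,OTU25),(OTU28,OTU58)),OTU43),OTU9)); the answer is its 15 terminal taxa in alphabetical order.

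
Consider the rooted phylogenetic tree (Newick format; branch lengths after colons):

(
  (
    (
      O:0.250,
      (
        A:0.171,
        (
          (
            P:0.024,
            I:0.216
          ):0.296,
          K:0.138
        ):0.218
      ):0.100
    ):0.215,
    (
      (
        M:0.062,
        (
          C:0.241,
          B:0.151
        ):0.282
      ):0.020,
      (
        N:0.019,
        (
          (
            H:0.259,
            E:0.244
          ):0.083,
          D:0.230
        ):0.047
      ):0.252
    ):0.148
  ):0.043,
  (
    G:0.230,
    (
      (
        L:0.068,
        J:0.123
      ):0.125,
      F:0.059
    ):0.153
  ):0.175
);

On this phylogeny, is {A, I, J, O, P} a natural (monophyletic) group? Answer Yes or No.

The MRCA of the listed taxa is the root, so the smallest clade containing them is the whole tree.
That clade also contains B, C, D, E, F, G, H, K, L, M, N, which are not in the proposed group, so the group is not monophyletic.

No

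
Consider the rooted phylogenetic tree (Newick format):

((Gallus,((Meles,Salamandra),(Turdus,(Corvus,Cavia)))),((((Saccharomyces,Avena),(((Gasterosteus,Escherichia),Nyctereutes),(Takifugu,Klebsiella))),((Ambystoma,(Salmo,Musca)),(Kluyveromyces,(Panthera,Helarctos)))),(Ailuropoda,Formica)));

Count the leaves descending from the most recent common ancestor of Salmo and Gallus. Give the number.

21

The MRCA of Salmo and Gallus is the root, so the clade is the entire tree.
That clade contains 21 terminal taxa: Ailuropoda, Ambystoma, Avena, Cavia, Corvus, Escherichia, Formica, Gallus, Gasterosteus, Helarctos, Klebsiella, Kluyveromyces, Meles, Musca, Nyctereutes, Panthera, Saccharomyces, Salamandra, Salmo, Takifugu, Turdus.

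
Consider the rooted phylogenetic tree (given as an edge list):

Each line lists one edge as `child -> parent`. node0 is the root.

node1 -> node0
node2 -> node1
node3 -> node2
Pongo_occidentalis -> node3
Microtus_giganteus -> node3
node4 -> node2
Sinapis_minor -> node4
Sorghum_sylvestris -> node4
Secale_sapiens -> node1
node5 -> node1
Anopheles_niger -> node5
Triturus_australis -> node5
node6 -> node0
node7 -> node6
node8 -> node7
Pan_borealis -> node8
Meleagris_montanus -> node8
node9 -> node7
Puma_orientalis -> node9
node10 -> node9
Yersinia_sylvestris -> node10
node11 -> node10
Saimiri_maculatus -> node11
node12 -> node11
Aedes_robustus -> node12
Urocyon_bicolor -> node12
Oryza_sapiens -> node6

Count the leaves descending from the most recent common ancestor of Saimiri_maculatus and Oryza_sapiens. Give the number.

8

The MRCA of Saimiri_maculatus and Oryza_sapiens is the node subtending (((Pan_borealis,Meleagris_montanus),(Puma_orientalis,(Yersinia_sylvestris,(Saimiri_maculatus,(Aedes_robustus,Urocyon_bicolor))))),Oryza_sapiens).
That clade contains 8 terminal taxa: Aedes_robustus, Meleagris_montanus, Oryza_sapiens, Pan_borealis, Puma_orientalis, Saimiri_maculatus, Urocyon_bicolor, Yersinia_sylvestris.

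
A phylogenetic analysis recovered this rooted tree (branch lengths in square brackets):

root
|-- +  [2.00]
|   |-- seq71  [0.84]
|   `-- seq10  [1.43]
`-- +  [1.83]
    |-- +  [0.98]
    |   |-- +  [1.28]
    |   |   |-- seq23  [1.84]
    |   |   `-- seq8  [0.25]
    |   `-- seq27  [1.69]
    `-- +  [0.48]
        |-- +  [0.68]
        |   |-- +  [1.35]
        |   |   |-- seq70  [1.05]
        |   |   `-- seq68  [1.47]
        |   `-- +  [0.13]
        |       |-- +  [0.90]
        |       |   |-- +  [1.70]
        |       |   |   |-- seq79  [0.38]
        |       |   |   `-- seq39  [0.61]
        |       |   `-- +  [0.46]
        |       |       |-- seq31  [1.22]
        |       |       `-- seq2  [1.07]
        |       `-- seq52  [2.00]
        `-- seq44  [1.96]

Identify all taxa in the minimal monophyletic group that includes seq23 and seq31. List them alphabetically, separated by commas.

Tracing seq23: it sits inside (seq23,seq8).
Tracing seq31: it sits inside (seq31,seq2).
The smallest clade enclosing both is (((seq23,seq8),seq27),(((seq70,seq68),(((seq79,seq39),(seq31,seq2)),seq52)),seq44)); the answer is its 11 terminal taxa in alphabetical order.

seq2, seq23, seq27, seq31, seq39, seq44, seq52, seq68, seq70, seq79, seq8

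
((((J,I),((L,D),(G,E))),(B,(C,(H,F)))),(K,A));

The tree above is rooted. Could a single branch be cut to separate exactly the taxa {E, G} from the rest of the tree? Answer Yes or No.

The most recent common ancestor of these taxa subtends (G,E).
That clade has exactly 2 tips — every listed taxon and nothing else — so the group is monophyletic.

Yes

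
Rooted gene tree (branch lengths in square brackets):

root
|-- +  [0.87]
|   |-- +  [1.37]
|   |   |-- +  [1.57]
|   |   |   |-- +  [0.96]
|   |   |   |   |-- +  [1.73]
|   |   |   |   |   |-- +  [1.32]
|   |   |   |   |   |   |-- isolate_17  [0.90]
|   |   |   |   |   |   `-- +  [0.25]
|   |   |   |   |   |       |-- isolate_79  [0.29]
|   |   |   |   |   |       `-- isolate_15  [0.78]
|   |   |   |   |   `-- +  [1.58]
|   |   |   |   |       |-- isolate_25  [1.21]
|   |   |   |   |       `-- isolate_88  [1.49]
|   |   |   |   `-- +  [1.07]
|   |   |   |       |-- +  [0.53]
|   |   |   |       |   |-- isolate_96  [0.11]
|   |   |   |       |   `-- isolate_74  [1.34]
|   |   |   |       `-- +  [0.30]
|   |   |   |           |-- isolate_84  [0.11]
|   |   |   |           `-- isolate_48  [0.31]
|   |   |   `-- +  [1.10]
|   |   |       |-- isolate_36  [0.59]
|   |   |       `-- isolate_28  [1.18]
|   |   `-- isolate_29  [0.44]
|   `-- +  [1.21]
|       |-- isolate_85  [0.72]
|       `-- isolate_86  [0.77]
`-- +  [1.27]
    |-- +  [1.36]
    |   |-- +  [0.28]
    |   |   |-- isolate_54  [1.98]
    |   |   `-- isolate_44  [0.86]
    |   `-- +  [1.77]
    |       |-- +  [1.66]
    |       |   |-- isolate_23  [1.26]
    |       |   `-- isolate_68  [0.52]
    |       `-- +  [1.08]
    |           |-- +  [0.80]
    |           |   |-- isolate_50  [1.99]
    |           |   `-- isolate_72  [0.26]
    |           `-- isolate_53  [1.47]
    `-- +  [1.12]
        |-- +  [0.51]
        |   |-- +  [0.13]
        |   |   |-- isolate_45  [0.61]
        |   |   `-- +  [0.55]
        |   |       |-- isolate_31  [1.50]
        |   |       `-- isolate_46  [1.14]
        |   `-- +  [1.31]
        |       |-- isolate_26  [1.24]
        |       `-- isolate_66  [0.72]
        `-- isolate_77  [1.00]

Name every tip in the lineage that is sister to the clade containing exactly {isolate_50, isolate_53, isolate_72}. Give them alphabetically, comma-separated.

The clade containing exactly {isolate_50, isolate_53, isolate_72} attaches to the tree at the node subtending ((isolate_23,isolate_68),((isolate_50,isolate_72),isolate_53)).
The other lineage descending from that same node — the sister group — is (isolate_23,isolate_68); its 2 tips in alphabetical order are the answer.

isolate_23, isolate_68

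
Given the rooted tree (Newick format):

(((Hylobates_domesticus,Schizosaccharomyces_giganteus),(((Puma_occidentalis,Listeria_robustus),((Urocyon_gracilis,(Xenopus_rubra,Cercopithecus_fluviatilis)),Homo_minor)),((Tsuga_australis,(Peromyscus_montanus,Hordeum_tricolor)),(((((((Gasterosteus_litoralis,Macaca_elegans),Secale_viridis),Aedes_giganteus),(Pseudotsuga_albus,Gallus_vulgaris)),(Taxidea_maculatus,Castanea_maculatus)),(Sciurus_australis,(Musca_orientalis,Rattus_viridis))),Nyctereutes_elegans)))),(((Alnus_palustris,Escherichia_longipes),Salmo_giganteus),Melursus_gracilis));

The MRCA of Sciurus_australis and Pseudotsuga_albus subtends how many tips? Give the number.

11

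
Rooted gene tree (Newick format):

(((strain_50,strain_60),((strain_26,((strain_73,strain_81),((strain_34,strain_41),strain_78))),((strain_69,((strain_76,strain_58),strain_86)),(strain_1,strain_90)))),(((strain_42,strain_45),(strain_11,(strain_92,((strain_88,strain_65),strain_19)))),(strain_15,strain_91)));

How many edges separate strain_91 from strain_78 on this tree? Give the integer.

9

The MRCA of strain_91 and strain_78 is the root of the tree.
From strain_91 up to that node: 3 branches. From strain_78 up to the same node: 6 branches. Total: 3 + 6 = 9.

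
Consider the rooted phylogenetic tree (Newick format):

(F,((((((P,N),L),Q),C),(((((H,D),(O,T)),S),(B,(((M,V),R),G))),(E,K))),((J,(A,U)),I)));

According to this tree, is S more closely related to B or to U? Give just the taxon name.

B

The MRCA of S and B subtends ((((H,D),(O,T)),S),(B,(((M,V),R),G))) (10 taxa).
The MRCA of S and U subtends ((((((P,N),L),Q),C),(((((H,D),(O,T)),S),(B,(((M,V),R),G))),(E,K))),((J,(A,U)),I)) (21 taxa).
The first is nested inside the second, so S shares a more recent common ancestor with B.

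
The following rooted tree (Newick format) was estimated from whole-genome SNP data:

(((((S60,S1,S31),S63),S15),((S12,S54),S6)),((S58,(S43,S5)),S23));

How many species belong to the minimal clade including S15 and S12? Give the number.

The MRCA of S15 and S12 is the node subtending ((((S60,S1,S31),S63),S15),((S12,S54),S6)).
That clade contains 8 terminal taxa: S1, S12, S15, S31, S54, S6, S60, S63.

8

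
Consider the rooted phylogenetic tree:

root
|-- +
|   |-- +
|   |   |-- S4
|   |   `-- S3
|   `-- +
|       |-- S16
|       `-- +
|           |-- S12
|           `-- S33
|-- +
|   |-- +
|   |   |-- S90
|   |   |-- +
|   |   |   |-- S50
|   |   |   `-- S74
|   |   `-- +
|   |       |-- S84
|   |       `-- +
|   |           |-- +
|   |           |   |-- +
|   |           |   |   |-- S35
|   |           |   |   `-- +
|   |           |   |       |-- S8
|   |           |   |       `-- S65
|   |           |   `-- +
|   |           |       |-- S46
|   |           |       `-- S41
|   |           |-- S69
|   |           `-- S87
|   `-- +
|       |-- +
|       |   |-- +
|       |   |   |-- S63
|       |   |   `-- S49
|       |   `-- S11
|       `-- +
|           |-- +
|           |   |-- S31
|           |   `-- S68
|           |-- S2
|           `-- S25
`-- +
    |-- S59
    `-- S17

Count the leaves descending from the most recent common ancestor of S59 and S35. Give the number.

25

The MRCA of S59 and S35 is the root, so the clade is the entire tree.
That clade contains 25 terminal taxa: S11, S12, S16, S17, S2, S25, S3, S31, S33, S35, S4, S41, S46, S49, S50, S59, S63, S65, S68, S69, S74, S8, S84, S87, S90.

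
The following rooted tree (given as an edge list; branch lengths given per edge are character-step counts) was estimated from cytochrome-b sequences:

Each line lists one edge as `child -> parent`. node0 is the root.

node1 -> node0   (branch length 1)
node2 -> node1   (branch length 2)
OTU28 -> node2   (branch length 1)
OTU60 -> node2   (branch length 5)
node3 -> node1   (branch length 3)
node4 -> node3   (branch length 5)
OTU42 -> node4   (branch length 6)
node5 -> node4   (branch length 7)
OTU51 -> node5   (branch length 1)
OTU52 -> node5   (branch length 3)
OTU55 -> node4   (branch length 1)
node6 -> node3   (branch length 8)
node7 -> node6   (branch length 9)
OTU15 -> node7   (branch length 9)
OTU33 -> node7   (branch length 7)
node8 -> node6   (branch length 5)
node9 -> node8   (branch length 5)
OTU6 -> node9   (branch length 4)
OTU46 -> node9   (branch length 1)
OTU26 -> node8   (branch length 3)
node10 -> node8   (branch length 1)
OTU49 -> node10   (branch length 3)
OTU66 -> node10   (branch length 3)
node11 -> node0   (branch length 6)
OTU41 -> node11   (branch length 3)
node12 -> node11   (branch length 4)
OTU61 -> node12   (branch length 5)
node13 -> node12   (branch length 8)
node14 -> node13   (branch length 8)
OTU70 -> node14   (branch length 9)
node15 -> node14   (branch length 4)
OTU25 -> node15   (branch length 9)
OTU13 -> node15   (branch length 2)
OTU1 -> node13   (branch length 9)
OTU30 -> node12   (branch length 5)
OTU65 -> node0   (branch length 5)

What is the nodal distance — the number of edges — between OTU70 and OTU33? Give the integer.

10

The MRCA of OTU70 and OTU33 is the root of the tree.
From OTU70 up to that node: 5 branches. From OTU33 up to the same node: 5 branches. Total: 5 + 5 = 10.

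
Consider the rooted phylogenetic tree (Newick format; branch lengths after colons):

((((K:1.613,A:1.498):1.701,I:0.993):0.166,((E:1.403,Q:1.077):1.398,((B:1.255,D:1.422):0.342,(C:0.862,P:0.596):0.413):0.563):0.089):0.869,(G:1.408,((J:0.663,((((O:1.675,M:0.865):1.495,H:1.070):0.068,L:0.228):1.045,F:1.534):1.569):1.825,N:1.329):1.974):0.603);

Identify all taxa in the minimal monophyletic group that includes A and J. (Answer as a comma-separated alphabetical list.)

A, B, C, D, E, F, G, H, I, J, K, L, M, N, O, P, Q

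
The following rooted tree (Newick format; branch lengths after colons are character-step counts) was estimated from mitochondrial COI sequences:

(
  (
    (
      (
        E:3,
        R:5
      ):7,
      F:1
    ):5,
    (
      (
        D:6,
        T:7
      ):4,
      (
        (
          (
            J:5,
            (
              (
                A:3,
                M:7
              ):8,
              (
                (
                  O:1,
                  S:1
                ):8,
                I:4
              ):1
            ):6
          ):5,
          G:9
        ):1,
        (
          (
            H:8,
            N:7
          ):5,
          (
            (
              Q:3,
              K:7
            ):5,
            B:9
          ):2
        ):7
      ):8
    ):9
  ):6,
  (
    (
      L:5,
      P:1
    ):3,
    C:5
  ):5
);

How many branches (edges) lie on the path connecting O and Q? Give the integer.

The MRCA of O and Q is the node subtending (((J,((A,M),((O,S),I))),G),((H,N),((Q,K),B))).
From O up to that node: 6 branches. From Q up to the same node: 4 branches. Total: 6 + 4 = 10.

10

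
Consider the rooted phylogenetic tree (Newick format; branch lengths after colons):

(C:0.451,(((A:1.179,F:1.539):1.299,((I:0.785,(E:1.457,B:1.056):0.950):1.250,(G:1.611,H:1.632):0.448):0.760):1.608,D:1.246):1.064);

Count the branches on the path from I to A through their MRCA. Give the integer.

The MRCA of I and A is the node subtending ((A,F),((I,(E,B)),(G,H))).
From I up to that node: 3 branches. From A up to the same node: 2 branches. Total: 3 + 2 = 5.

5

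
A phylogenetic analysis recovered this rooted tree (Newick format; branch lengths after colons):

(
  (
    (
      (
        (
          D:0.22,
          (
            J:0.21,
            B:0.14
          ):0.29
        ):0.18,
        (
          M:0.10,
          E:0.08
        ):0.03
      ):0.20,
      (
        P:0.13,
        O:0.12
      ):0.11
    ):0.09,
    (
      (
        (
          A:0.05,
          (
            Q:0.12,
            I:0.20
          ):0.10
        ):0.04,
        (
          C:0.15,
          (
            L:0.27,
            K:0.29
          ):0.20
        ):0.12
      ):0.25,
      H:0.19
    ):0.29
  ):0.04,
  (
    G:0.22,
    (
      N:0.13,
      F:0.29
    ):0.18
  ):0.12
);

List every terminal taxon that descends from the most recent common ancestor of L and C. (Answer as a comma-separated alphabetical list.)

Tracing L: it sits inside (L,K).
Tracing C: it sits inside (C,(L,K)).
The smallest clade enclosing both is (C,(L,K)); the answer is its 3 terminal taxa in alphabetical order.

C, K, L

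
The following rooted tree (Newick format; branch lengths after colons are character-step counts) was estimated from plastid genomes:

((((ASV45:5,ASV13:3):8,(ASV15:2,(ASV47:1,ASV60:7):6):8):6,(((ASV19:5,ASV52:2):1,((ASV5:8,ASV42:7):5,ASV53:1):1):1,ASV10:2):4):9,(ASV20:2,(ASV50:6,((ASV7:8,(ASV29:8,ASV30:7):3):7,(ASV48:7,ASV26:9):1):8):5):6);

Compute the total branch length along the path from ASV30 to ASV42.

63

The path runs ASV30 → … → MRCA → … → ASV42; the MRCA is the root of the tree.
Branch lengths along that path: 7 + 3 + 7 + 8 + 5 + 6 + 9 + 4 + 1 + 1 + 5 + 7 = 63.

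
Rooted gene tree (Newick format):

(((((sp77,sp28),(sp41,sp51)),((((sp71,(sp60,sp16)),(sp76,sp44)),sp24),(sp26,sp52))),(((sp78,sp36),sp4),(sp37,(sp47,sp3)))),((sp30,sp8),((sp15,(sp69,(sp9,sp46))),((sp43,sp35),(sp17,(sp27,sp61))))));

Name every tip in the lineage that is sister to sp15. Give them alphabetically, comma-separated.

sp15 attaches to the tree at the node subtending (sp15,(sp69,(sp9,sp46))).
The other lineage descending from that same node — the sister group — is (sp69,(sp9,sp46)); its 3 tips in alphabetical order are the answer.

sp46, sp69, sp9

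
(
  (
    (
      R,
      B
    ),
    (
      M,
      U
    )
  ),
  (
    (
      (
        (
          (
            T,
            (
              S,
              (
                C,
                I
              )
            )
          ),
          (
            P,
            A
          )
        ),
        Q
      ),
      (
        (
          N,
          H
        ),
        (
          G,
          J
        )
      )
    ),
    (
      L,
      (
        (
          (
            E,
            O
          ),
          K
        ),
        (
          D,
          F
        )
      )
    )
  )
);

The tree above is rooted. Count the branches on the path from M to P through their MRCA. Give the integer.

9

The MRCA of M and P is the root of the tree.
From M up to that node: 3 branches. From P up to the same node: 6 branches. Total: 3 + 6 = 9.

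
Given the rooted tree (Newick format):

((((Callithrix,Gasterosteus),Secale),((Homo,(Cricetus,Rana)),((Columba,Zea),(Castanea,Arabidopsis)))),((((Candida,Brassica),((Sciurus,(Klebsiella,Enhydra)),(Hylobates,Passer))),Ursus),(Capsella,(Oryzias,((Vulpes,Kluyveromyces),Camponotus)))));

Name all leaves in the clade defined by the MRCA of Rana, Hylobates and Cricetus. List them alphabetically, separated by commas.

Tracing Rana: it sits inside (Cricetus,Rana).
Tracing Hylobates: it sits inside (Hylobates,Passer).
Tracing Cricetus: it sits inside (Cricetus,Rana).
The smallest clade enclosing all 3 is the whole tree (their MRCA is the root), so the answer is all 23 tips in alphabetical order.

Arabidopsis, Brassica, Callithrix, Camponotus, Candida, Capsella, Castanea, Columba, Cricetus, Enhydra, Gasterosteus, Homo, Hylobates, Klebsiella, Kluyveromyces, Oryzias, Passer, Rana, Sciurus, Secale, Ursus, Vulpes, Zea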